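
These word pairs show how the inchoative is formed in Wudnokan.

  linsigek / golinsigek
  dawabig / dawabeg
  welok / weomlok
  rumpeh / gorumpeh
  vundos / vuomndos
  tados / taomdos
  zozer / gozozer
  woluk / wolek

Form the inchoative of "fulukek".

linsigek and welok both end in -k yet inflect differently (golinsigek, weomlok), so the final letter is not what conditions the rule; the last vowel is.
"fulukek" has last vowel 'e'. The stems whose last vowel is 'e' (rumpeh → gorumpeh, zozer → gozozer, linsigek → golinsigek) add the prefix go-.
The other patterns: stems whose last vowel is 'o' insert -om- after the first vowel; stems whose last vowel is 'i' or 'u' change the last vowel to 'e'.
So fulukek → gofulukek.

gofulukek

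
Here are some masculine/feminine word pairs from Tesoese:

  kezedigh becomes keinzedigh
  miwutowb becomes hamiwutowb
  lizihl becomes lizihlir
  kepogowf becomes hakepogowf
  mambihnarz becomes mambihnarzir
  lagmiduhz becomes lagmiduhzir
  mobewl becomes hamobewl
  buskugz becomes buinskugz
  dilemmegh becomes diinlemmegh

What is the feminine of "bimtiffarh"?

bimtiffarhir

"bimtiffarh" has second-to-last letter 'r'. The one such stem in the data (mambihnarz → mambihnarzir) adds -ir, so the same rule applies.
The other patterns: stems whose second-to-last letter is 'w' add the prefix ha-; stems whose second-to-last letter is 'g' insert -in- after the first vowel.
So bimtiffarh → bimtiffarhir.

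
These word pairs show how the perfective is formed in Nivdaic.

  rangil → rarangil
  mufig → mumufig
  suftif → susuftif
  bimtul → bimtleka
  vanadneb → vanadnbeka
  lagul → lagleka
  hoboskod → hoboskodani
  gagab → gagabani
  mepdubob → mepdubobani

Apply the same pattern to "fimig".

"fimig" has last vowel 'i'. The stems whose last vowel is 'i' (rangil → rarangil, mufig → mumufig, suftif → susuftif) repeat the first consonant+vowel as a prefix.
So fimig → fifimig.

fifimig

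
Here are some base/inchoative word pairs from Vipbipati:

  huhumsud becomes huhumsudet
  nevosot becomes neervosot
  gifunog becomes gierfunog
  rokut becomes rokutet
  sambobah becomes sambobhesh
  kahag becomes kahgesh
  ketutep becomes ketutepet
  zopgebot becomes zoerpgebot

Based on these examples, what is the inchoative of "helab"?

gifunog and kahag both end in -g yet inflect differently (gierfunog, kahgesh), so the final letter is not what conditions the rule; the last vowel is.
"helab" has last vowel 'a'. The stems whose last vowel is 'a' (kahag → kahgesh, sambobah → sambobhesh) delete the last vowel and add -esh.
The other patterns: stems whose last vowel is 'o' insert -er- after the first vowel; stems whose last vowel is 'e' or 'u' add -et.
So helab → helbesh.

helbesh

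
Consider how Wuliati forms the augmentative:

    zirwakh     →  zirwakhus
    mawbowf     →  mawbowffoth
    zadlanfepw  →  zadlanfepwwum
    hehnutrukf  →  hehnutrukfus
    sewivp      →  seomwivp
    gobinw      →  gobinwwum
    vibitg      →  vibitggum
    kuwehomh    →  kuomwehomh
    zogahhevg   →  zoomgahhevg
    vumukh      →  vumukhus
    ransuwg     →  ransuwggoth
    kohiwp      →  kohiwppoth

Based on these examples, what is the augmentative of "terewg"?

terewggoth

hehnutrukf and mawbowf both end in -f yet inflect differently (hehnutrukfus, mawbowffoth), so the final letter is not what conditions the rule; the second-to-last letter is.
"terewg" has second-to-last letter 'w'. The stems whose second-to-last letter is 'w' (kohiwp → kohiwppoth, mawbowf → mawbowffoth, ransuwg → ransuwggoth) double the final consonant and add -oth.
So terewg → terewggoth.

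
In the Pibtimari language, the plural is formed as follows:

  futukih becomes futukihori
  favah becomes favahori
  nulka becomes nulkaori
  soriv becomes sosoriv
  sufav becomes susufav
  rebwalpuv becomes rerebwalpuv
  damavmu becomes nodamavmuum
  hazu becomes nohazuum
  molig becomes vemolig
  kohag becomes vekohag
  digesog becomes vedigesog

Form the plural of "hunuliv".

"hunuliv" ends in -v. The stems ending in -v (soriv → sosoriv, sufav → susufav, rebwalpuv → rerebwalpuv) repeat the first consonant+vowel as a prefix.
So hunuliv → huhunuliv.

huhunuliv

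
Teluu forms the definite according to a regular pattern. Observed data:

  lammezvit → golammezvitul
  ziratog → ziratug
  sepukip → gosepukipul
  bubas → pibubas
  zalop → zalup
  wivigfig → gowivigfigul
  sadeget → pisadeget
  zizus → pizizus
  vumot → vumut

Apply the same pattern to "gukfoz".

gukfuz

lammezvit and vumot both end in -t yet inflect differently (golammezvitul, vumut), so the final letter is not what conditions the rule; the last vowel is.
"gukfoz" has last vowel 'o'. The stems whose last vowel is 'o' (vumot → vumut, ziratog → ziratug, zalop → zalup) change the last vowel to 'u'.
The other patterns: stems whose last vowel is 'i' add go- … -ul around the stem; stems whose last vowel is 'a', 'e' or 'u' add the prefix pi-.
So gukfoz → gukfuz.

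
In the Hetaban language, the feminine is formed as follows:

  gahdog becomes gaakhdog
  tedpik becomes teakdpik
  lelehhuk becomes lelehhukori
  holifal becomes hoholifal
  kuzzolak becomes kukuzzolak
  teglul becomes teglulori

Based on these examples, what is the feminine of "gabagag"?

tedpik and kuzzolak both end in -k yet inflect differently (teakdpik, kukuzzolak), so the final letter is not what conditions the rule; the last vowel is.
"gabagag" has last vowel 'a'. The stems whose last vowel is 'a' (holifal → hoholifal, kuzzolak → kukuzzolak) repeat the first consonant+vowel as a prefix.
So gabagag → gagabagag.

gagabagag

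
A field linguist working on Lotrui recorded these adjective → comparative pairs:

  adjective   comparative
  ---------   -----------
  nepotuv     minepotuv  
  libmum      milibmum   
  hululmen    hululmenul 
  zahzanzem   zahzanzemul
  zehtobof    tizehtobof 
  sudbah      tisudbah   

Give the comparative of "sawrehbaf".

libmum and zahzanzem both end in -m yet inflect differently (milibmum, zahzanzemul), so the final letter is not what conditions the rule; the last vowel is.
"sawrehbaf" has last vowel 'a'. The one such stem in the data (sudbah → tisudbah) adds the prefix ti-, so the same rule applies.
So sawrehbaf → tisawrehbaf.

tisawrehbaf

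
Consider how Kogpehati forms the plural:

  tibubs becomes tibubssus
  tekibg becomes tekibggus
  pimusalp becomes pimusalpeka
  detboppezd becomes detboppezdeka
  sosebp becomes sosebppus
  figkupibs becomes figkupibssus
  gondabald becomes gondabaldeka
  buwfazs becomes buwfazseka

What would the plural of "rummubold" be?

rummuboldeka

figkupibs and buwfazs both end in -s yet inflect differently (figkupibssus, buwfazseka), so the final letter is not what conditions the rule; the second-to-last letter is.
"rummubold" has second-to-last letter 'l'. The stems whose second-to-last letter is 'l' (gondabald → gondabaldeka, pimusalp → pimusalpeka) add -eka.
So rummubold → rummuboldeka.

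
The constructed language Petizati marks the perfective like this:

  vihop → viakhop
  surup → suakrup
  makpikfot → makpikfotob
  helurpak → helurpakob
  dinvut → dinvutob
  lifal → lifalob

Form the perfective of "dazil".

dazilob

vihop and makpikfot both have last vowel 'o' yet inflect differently (viakhop, makpikfotob), so the last vowel is not what conditions the rule; the final letter is.
"dazil" ends in -l. The one such stem in the data (lifal → lifalob) adds -ob, so the same rule applies.
So dazil → dazilob.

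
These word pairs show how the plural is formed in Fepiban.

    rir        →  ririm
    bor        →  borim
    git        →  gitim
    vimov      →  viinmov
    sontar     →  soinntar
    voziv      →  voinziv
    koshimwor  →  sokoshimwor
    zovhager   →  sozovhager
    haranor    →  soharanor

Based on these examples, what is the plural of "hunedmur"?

rir and sontar both end in -r yet inflect differently (ririm, soinntar), so the final letter is not what conditions the rule; the number of vowels is.
"hunedmur" has 3 vowels. The stems with 3 vowels (koshimwor → sokoshimwor, zovhager → sozovhager, haranor → soharanor) add the prefix so-.
The other patterns: stems with 1 vowel add -im; stems with 2 vowels insert -in- after the first vowel.
So hunedmur → sohunedmur.

sohunedmur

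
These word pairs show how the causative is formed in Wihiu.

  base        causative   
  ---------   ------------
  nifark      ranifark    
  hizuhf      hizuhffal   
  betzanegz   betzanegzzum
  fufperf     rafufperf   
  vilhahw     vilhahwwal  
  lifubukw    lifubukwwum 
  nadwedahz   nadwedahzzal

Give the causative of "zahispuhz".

zahispuhzzal

hizuhf and fufperf both end in -f yet inflect differently (hizuhffal, rafufperf), so the final letter is not what conditions the rule; the second-to-last letter is.
"zahispuhz" has second-to-last letter 'h'. The stems whose second-to-last letter is 'h' (vilhahw → vilhahwwal, hizuhf → hizuhffal, nadwedahz → nadwedahzzal) double the final consonant and add -al.
The other patterns: stems whose second-to-last letter is 'r' add the prefix ra-; stems whose second-to-last letter is 'g' or 'k' double the final consonant and add -um.
So zahispuhz → zahispuhzzal.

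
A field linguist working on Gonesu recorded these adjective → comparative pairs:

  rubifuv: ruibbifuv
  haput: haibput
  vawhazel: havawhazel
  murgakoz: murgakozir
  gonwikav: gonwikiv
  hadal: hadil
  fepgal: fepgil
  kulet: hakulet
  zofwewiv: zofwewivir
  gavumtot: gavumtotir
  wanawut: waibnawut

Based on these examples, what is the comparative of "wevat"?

wevit

vawhazel and hadal both end in -l yet inflect differently (havawhazel, hadil), so the final letter is not what conditions the rule; the last vowel is.
"wevat" has last vowel 'a'. The stems whose last vowel is 'a' (gonwikav → gonwikiv, hadal → hadil, fepgal → fepgil) change the last vowel to 'i'.
So wevat → wevit.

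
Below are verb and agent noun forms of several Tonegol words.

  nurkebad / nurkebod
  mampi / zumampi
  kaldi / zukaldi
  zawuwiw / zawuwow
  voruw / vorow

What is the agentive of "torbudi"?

zutorbudi

zawuwiw and mampi both have last vowel 'i' yet inflect differently (zawuwow, zumampi), so the last vowel is not what conditions the rule; whether the stem ends in a vowel or a consonant is.
"torbudi" ends in a vowel. The stems ending in a vowel (mampi → zumampi, kaldi → zukaldi) add the prefix zu-.
So torbudi → zutorbudi.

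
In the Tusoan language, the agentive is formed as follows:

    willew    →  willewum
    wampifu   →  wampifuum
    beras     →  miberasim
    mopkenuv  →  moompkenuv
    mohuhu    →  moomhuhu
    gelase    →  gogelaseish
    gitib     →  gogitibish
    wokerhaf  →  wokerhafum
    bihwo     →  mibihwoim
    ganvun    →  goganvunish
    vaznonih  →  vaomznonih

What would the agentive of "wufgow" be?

wufgowum

"wufgow" begins with w-. The stems beginning with w- (wokerhaf → wokerhafum, willew → willewum, wampifu → wampifuum) add -um.
So wufgow → wufgowum.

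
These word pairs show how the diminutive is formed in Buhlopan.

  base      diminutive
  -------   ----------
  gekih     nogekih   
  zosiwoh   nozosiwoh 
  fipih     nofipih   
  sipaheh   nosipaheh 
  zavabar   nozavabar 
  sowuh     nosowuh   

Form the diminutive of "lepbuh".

Every pair shown (gekih → nogekih, zosiwoh → nozosiwoh, fipih → nofipih, …) follows the same rule: add the prefix no-.
So lepbuh → nolepbuh.

nolepbuh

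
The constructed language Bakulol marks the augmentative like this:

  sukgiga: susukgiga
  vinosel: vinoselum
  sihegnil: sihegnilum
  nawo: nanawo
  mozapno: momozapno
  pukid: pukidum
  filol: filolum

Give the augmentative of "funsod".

mozapno and filol both have last vowel 'o' yet inflect differently (momozapno, filolum), so the last vowel is not what conditions the rule; whether the stem ends in a vowel or a consonant is.
"funsod" ends in a consonant. The stems ending in a consonant (pukid → pukidum, filol → filolum, sihegnil → sihegnilum) add -um.
The other pattern: stems ending in a vowel repeat the first consonant+vowel as a prefix.
So funsod → funsodum.

funsodum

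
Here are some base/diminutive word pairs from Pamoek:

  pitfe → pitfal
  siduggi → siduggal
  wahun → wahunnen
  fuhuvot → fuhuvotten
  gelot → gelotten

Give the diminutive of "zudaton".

zudatonnen

fuhuvot and siduggi both have 3 vowels yet inflect differently (fuhuvotten, siduggal), so the number of vowels is not what conditions the rule; whether the stem ends in a vowel or a consonant is.
"zudaton" ends in a consonant. The stems ending in a consonant (gelot → gelotten, fuhuvot → fuhuvotten, wahun → wahunnen) double the final consonant and add -en.
So zudaton → zudatonnen.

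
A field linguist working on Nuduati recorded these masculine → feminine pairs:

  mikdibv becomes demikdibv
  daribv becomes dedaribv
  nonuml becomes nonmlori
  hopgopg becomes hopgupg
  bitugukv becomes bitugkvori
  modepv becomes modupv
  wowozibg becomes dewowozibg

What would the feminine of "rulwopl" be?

rulwupl

"rulwopl" has second-to-last letter 'p'. The stems whose second-to-last letter is 'p' (hopgopg → hopgupg, modepv → modupv) change the last vowel to 'u'.
The other patterns: stems whose second-to-last letter is 'b' add the prefix de-; stems whose second-to-last letter is 'k' or 'm' delete the last vowel and add -ori.
So rulwopl → rulwupl.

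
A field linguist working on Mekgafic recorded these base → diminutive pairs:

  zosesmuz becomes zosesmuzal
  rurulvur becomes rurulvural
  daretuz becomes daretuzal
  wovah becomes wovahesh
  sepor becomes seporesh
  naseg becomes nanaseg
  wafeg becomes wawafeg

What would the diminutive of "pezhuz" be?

pezhuzal

rurulvur and sepor both end in -r yet inflect differently (rurulvural, seporesh), so the final letter is not what conditions the rule; the last vowel is.
"pezhuz" has last vowel 'u'. The stems whose last vowel is 'u' (zosesmuz → zosesmuzal, rurulvur → rurulvural, daretuz → daretuzal) add -al.
The other patterns: stems whose last vowel is 'a' or 'o' add -esh; stems whose last vowel is 'e' repeat the first consonant+vowel as a prefix.
So pezhuz → pezhuzal.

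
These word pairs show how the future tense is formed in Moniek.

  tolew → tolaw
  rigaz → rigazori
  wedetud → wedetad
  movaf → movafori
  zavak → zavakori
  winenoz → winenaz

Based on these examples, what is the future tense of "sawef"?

sawaf

rigaz and winenoz both end in -z yet inflect differently (rigazori, winenaz), so the final letter is not what conditions the rule; the last vowel is.
"sawef" has last vowel 'e'. The one such stem in the data (tolew → tolaw) changes the last vowel to 'a' (as do wedetud, winenoz), so the same rule applies.
So sawef → sawaf.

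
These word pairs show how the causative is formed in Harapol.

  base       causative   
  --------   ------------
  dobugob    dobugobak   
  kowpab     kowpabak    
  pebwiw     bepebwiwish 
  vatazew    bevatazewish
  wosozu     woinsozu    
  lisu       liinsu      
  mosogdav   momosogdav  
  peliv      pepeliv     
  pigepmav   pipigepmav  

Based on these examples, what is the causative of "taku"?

kowpab and mosogdav both have last vowel 'a' yet inflect differently (kowpabak, momosogdav), so the last vowel is not what conditions the rule; the final letter is.
"taku" ends in -u. The stems ending in -u (wosozu → woinsozu, lisu → liinsu) insert -in- after the first vowel.
The other patterns: stems ending in -b add -ak; stems ending in -w add be- … -ish around the stem; stems ending in -v repeat the first consonant+vowel as a prefix.
So taku → tainku.

tainku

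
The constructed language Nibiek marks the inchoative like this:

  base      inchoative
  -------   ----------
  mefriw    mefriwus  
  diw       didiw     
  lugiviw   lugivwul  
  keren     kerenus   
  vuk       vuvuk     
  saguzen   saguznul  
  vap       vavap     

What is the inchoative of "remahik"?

remahkul

diw and mefriw both end in -w yet inflect differently (didiw, mefriwus), so the final letter is not what conditions the rule; the number of vowels is.
"remahik" has 3 vowels. The stems with 3 vowels (saguzen → saguznul, lugiviw → lugivwul) delete the last vowel and add -ul.
The other patterns: stems with 1 vowel repeat the first consonant+vowel as a prefix; stems with 2 vowels add -us.
So remahik → remahkul.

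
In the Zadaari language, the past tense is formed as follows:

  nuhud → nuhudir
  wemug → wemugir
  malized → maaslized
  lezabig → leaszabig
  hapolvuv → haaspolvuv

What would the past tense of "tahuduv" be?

nuhud and malized both end in -d yet inflect differently (nuhudir, maaslized), so the final letter is not what conditions the rule; the number of vowels is.
"tahuduv" has 3 vowels. The stems with 3 vowels (malized → maaslized, lezabig → leaszabig, hapolvuv → haaspolvuv) insert -as- after the first vowel.
The other pattern: stems with 2 vowels add -ir.
So tahuduv → taashuduv.

taashuduv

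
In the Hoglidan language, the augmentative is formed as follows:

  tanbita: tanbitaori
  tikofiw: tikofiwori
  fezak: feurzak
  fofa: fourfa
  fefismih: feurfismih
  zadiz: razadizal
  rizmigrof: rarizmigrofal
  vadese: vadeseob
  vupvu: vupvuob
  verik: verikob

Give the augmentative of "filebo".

tanbita and fofa both end in -a yet inflect differently (tanbitaori, fourfa), so the final letter is not what conditions the rule; the first letter is.
"filebo" begins with f-. The stems beginning with f- (fezak → feurzak, fofa → fourfa, fefismih → feurfismih) insert -ur- after the first vowel.
So filebo → fiurlebo.

fiurlebo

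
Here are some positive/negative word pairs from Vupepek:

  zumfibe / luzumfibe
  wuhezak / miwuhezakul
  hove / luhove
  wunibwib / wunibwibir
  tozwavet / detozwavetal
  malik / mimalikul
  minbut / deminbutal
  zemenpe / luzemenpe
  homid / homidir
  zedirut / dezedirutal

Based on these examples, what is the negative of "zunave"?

malik and wunibwib both have last vowel 'i' yet inflect differently (mimalikul, wunibwibir), so the last vowel is not what conditions the rule; the final letter is.
"zunave" ends in -e. The stems ending in -e (zemenpe → luzemenpe, hove → luhove, zumfibe → luzumfibe) add the prefix lu-.
So zunave → luzunave.

luzunave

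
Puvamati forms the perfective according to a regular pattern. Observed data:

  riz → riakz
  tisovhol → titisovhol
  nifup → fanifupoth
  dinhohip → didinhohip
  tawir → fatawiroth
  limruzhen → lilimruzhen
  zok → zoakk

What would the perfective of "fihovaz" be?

fifihovaz

"fihovaz" has 3 vowels. The stems with 3 vowels (tisovhol → titisovhol, limruzhen → lilimruzhen, dinhohip → didinhohip) repeat the first consonant+vowel as a prefix.
So fihovaz → fifihovaz.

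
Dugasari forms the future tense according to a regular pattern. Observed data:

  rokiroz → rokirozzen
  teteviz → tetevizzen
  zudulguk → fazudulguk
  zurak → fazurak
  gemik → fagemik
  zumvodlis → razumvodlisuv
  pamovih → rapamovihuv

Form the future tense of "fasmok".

teteviz and gemik both have last vowel 'i' yet inflect differently (tetevizzen, fagemik), so the last vowel is not what conditions the rule; the final letter is.
"fasmok" ends in -k. The stems ending in -k (zudulguk → fazudulguk, zurak → fazurak, gemik → fagemik) add the prefix fa-.
The other patterns: stems ending in -z double the final consonant and add -en; stems ending in -h or -s add ra- … -uv around the stem.
So fasmok → fafasmok.

fafasmok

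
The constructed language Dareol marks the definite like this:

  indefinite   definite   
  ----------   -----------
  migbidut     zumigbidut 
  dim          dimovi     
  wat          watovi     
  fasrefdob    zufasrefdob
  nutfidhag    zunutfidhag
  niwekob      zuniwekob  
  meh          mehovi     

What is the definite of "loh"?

lohovi

"loh" has 1 vowel. The stems with 1 vowel (dim → dimovi, meh → mehovi, wat → watovi) add -ovi.
So loh → lohovi.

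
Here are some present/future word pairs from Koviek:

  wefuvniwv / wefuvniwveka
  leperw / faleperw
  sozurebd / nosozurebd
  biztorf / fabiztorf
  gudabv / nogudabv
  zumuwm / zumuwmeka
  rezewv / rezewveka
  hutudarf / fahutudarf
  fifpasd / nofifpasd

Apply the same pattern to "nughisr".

nonughisr

rezewv and gudabv both end in -v yet inflect differently (rezewveka, nogudabv), so the final letter is not what conditions the rule; the second-to-last letter is.
"nughisr" has second-to-last letter 's'. The one such stem in the data (fifpasd → nofifpasd) adds the prefix no-, so the same rule applies.
So nughisr → nonughisr.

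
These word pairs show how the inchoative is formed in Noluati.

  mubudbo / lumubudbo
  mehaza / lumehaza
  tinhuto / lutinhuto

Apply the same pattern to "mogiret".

Every pair shown (mubudbo → lumubudbo, mehaza → lumehaza, tinhuto → lutinhuto) follows the same rule: add the prefix lu-.
So mogiret → lumogiret.

lumogiret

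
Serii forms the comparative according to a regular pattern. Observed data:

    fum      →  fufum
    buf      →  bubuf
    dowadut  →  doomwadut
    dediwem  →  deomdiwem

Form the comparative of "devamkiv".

"devamkiv" has 3 vowels. The stems with 3 vowels (dediwem → deomdiwem, dowadut → doomwadut) insert -om- after the first vowel.
So devamkiv → deomvamkiv.

deomvamkiv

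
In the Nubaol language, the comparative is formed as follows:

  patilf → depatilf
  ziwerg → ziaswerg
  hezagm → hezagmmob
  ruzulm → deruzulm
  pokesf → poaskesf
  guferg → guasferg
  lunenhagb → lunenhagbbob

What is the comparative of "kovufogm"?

ruzulm and hezagm both end in -m yet inflect differently (deruzulm, hezagmmob), so the final letter is not what conditions the rule; the second-to-last letter is.
"kovufogm" has second-to-last letter 'g'. The stems whose second-to-last letter is 'g' (lunenhagb → lunenhagbbob, hezagm → hezagmmob) double the final consonant and add -ob.
The other patterns: stems whose second-to-last letter is 'l' add the prefix de-; stems whose second-to-last letter is 'r' or 's' insert -as- after the first vowel.
So kovufogm → kovufogmmob.

kovufogmmob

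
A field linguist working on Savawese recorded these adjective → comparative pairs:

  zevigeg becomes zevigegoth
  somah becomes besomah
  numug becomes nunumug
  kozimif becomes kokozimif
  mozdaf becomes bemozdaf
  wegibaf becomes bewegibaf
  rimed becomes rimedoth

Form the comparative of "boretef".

wegibaf and kozimif both end in -f yet inflect differently (bewegibaf, kokozimif), so the final letter is not what conditions the rule; the last vowel is.
"boretef" has last vowel 'e'. The stems whose last vowel is 'e' (zevigeg → zevigegoth, rimed → rimedoth) add -oth.
The other patterns: stems whose last vowel is 'a' add the prefix be-; stems whose last vowel is 'i' or 'u' repeat the first consonant+vowel as a prefix.
So boretef → boretefoth.

boretefoth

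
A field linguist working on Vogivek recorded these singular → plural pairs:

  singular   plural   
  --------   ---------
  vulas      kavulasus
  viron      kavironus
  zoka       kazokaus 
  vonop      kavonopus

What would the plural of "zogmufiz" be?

Every pair shown (vulas → kavulasus, viron → kavironus, zoka → kazokaus, …) follows the same rule: add ka- … -us around the stem.
So zogmufiz → kazogmufizus.

kazogmufizus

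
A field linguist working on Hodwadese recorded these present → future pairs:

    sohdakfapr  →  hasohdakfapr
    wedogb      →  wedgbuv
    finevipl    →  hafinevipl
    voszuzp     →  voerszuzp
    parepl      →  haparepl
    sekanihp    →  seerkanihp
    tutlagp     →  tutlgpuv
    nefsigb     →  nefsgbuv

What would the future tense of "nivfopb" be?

hanivfopb

"nivfopb" has second-to-last letter 'p'. The stems whose second-to-last letter is 'p' (parepl → haparepl, sohdakfapr → hasohdakfapr, finevipl → hafinevipl) add the prefix ha-.
The other patterns: stems whose second-to-last letter is 'g' delete the last vowel and add -uv; stems whose second-to-last letter is 'h' or 'z' insert -er- after the first vowel.
So nivfopb → hanivfopb.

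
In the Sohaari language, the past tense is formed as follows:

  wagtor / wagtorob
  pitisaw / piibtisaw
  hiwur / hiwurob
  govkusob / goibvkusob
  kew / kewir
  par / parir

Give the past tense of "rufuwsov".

par and wagtor both end in -r yet inflect differently (parir, wagtorob), so the final letter is not what conditions the rule; the number of vowels is.
"rufuwsov" has 3 vowels. The stems with 3 vowels (govkusob → goibvkusob, pitisaw → piibtisaw) insert -ib- after the first vowel.
The other patterns: stems with 1 vowel add -ir; stems with 2 vowels add -ob.
So rufuwsov → ruibfuwsov.

ruibfuwsov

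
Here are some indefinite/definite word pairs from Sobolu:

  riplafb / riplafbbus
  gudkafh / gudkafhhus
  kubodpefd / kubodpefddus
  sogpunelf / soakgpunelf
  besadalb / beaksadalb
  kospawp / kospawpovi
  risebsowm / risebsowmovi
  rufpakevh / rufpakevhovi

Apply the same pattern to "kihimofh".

riplafb and besadalb both end in -b yet inflect differently (riplafbbus, beaksadalb), so the final letter is not what conditions the rule; the second-to-last letter is.
"kihimofh" has second-to-last letter 'f'. The stems whose second-to-last letter is 'f' (riplafb → riplafbbus, gudkafh → gudkafhhus, kubodpefd → kubodpefddus) double the final consonant and add -us.
The other patterns: stems whose second-to-last letter is 'l' insert -ak- after the first vowel; stems whose second-to-last letter is 'v' or 'w' add -ovi.
So kihimofh → kihimofhhus.

kihimofhhus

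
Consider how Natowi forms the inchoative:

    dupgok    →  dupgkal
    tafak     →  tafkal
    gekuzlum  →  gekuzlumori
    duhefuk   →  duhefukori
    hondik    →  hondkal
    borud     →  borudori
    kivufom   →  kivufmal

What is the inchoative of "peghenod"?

peghendal

duhefuk and dupgok both end in -k yet inflect differently (duhefukori, dupgkal), so the final letter is not what conditions the rule; the last vowel is.
"peghenod" has last vowel 'o'. The stems whose last vowel is 'o' (dupgok → dupgkal, kivufom → kivufmal) delete the last vowel and add -al.
So peghenod → peghendal.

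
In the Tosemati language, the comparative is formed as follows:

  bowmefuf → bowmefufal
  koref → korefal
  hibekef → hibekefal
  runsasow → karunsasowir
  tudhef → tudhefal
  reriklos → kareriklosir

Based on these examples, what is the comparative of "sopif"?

sopifal

"sopif" ends in -f. The stems ending in -f (tudhef → tudhefal, hibekef → hibekefal, bowmefuf → bowmefufal) add -al.
So sopif → sopifal.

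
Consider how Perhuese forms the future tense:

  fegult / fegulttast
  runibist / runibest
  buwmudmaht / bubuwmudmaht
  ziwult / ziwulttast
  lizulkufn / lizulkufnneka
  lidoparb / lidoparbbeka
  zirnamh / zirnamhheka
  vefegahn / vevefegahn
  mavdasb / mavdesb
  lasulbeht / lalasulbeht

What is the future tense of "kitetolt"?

kitetolttast

fegult and runibist both end in -t yet inflect differently (fegulttast, runibest), so the final letter is not what conditions the rule; the second-to-last letter is.
"kitetolt" has second-to-last letter 'l'. The stems whose second-to-last letter is 'l' (fegult → fegulttast, ziwult → ziwulttast) double the final consonant and add -ast.
So kitetolt → kitetolttast.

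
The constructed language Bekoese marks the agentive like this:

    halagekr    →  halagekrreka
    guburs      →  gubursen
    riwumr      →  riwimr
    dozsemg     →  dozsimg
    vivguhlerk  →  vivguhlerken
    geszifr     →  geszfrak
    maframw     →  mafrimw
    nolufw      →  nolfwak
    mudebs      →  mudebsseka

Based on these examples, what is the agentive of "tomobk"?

tomobkkeka

maframw and nolufw both end in -w yet inflect differently (mafrimw, nolfwak), so the final letter is not what conditions the rule; the second-to-last letter is.
"tomobk" has second-to-last letter 'b'. The one such stem in the data (mudebs → mudebsseka) doubles the final consonant and adds -eka (as does halagekr), so the same rule applies.
The other patterns: stems whose second-to-last letter is 'r' add -en; stems whose second-to-last letter is 'm' change the last vowel to 'i'; stems whose second-to-last letter is 'f' delete the last vowel and add -ak.
So tomobk → tomobkkeka.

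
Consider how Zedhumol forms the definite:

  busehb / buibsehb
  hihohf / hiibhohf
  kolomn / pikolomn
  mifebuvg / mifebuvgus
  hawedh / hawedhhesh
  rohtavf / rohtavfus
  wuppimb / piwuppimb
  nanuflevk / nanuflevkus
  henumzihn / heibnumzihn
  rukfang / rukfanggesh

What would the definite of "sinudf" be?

mifebuvg and rukfang both end in -g yet inflect differently (mifebuvgus, rukfanggesh), so the final letter is not what conditions the rule; the second-to-last letter is.
"sinudf" has second-to-last letter 'd'. The one such stem in the data (hawedh → hawedhhesh) doubles the final consonant and adds -esh (as does rukfang), so the same rule applies.
The other patterns: stems whose second-to-last letter is 'm' add the prefix pi-; stems whose second-to-last letter is 'v' add -us; stems whose second-to-last letter is 'h' insert -ib- after the first vowel.
So sinudf → sinudffesh.

sinudffesh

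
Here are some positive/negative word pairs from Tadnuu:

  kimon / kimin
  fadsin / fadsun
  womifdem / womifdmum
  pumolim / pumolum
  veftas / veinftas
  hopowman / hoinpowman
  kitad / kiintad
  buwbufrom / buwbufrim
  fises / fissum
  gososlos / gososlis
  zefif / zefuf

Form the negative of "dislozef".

"dislozef" has last vowel 'e'. The stems whose last vowel is 'e' (womifdem → womifdmum, fises → fissum) delete the last vowel and add -um.
So dislozef → dislozfum.

dislozfum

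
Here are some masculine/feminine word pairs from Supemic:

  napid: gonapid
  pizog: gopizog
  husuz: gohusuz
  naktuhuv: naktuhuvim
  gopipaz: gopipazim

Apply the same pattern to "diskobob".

diskobobim

husuz and gopipaz both end in -z yet inflect differently (gohusuz, gopipazim), so the final letter is not what conditions the rule; the number of vowels is.
"diskobob" has 3 vowels. The stems with 3 vowels (gopipaz → gopipazim, naktuhuv → naktuhuvim) add -im.
The other pattern: stems with 2 vowels add the prefix go-.
So diskobob → diskobobim.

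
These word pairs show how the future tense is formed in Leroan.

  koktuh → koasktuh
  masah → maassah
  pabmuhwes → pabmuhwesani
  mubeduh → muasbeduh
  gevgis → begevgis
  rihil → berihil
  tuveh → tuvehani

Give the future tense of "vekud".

gevgis and pabmuhwes both end in -s yet inflect differently (begevgis, pabmuhwesani), so the final letter is not what conditions the rule; the last vowel is.
"vekud" has last vowel 'u'. The stems whose last vowel is 'u' (mubeduh → muasbeduh, koktuh → koasktuh) insert -as- after the first vowel.
So vekud → veaskud.

veaskud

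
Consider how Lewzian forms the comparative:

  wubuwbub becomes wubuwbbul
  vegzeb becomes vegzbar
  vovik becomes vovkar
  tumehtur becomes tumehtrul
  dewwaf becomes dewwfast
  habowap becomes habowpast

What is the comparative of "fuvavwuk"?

wubuwbub and vegzeb both end in -b yet inflect differently (wubuwbbul, vegzbar), so the final letter is not what conditions the rule; the last vowel is.
"fuvavwuk" has last vowel 'u'. The stems whose last vowel is 'u' (tumehtur → tumehtrul, wubuwbub → wubuwbbul) delete the last vowel and add -ul.
The other patterns: stems whose last vowel is 'a' delete the last vowel and add -ast; stems whose last vowel is 'e' or 'i' delete the last vowel and add -ar.
So fuvavwuk → fuvavwkul.

fuvavwkul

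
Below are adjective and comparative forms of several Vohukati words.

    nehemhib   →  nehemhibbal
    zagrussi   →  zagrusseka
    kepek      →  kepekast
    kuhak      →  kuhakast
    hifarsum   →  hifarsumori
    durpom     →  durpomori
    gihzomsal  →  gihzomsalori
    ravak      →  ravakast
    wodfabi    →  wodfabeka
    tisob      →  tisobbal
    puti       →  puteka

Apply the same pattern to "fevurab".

"fevurab" ends in -b. The stems ending in -b (nehemhib → nehemhibbal, tisob → tisobbal) double the final consonant and add -al.
The other patterns: stems ending in -i drop the final letter and add -eka; stems ending in -k add -ast; stems ending in -l or -m add -ori.
So fevurab → fevurabbal.

fevurabbal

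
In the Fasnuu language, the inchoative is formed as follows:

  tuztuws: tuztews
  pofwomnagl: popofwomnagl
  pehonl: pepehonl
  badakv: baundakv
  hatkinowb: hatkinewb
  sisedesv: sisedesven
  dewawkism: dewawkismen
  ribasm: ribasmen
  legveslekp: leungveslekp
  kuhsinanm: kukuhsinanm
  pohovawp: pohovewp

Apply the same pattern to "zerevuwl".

zerevewl

"zerevuwl" has second-to-last letter 'w'. The stems whose second-to-last letter is 'w' (pohovawp → pohovewp, tuztuws → tuztews, hatkinowb → hatkinewb) change the last vowel to 'e'.
The other patterns: stems whose second-to-last letter is 's' add -en; stems whose second-to-last letter is 'k' insert -un- after the first vowel; stems whose second-to-last letter is 'g' or 'n' repeat the first consonant+vowel as a prefix.
So zerevuwl → zerevewl.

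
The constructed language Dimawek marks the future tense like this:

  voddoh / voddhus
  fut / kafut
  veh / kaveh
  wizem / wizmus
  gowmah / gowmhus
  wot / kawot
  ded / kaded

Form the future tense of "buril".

veh and voddoh both end in -h yet inflect differently (kaveh, voddhus), so the final letter is not what conditions the rule; the number of vowels is.
"buril" has 2 vowels. The stems with 2 vowels (voddoh → voddhus, gowmah → gowmhus, wizem → wizmus) delete the last vowel and add -us.
So buril → burlus.

burlus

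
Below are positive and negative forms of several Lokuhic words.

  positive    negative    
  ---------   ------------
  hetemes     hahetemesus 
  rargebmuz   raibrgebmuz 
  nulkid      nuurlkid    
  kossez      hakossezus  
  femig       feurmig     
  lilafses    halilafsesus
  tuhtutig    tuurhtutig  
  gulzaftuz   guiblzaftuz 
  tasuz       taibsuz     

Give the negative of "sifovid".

tasuz and kossez both end in -z yet inflect differently (taibsuz, hakossezus), so the final letter is not what conditions the rule; the last vowel is.
"sifovid" has last vowel 'i'. The stems whose last vowel is 'i' (nulkid → nuurlkid, tuhtutig → tuurhtutig, femig → feurmig) insert -ur- after the first vowel.
The other patterns: stems whose last vowel is 'u' insert -ib- after the first vowel; stems whose last vowel is 'e' add ha- … -us around the stem.
So sifovid → siurfovid.

siurfovid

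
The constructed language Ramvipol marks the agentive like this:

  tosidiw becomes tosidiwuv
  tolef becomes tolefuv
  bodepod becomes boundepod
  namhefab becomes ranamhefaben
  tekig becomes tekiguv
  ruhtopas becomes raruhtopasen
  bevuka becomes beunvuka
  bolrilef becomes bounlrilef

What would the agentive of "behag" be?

beunhag

bolrilef and tolef both end in -f yet inflect differently (bounlrilef, tolefuv), so the final letter is not what conditions the rule; the first letter is.
"behag" begins with b-. The stems beginning with b- (bodepod → boundepod, bolrilef → bounlrilef, bevuka → beunvuka) insert -un- after the first vowel.
So behag → beunhag.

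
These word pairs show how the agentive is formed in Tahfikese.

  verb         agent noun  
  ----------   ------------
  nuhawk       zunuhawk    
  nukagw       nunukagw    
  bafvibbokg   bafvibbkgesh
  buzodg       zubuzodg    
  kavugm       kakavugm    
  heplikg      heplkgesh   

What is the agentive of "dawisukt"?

"dawisukt" has second-to-last letter 'k'. The stems whose second-to-last letter is 'k' (heplikg → heplkgesh, bafvibbokg → bafvibbkgesh) delete the last vowel and add -esh.
So dawisukt → dawisktesh.

dawisktesh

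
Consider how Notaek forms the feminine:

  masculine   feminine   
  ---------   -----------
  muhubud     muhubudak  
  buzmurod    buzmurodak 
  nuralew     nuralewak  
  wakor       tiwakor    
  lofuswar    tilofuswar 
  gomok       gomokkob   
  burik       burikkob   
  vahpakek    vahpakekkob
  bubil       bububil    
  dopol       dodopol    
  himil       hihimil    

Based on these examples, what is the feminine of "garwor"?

tigarwor

buzmurod and wakor both have last vowel 'o' yet inflect differently (buzmurodak, tiwakor), so the last vowel is not what conditions the rule; the final letter is.
"garwor" ends in -r. The stems ending in -r (wakor → tiwakor, lofuswar → tilofuswar) add the prefix ti-.
So garwor → tigarwor.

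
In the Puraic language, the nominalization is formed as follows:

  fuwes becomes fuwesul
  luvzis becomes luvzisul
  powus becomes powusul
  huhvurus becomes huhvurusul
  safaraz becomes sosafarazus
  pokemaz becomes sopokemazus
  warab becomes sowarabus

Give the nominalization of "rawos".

powus and pokemaz both begin with p- yet inflect differently (powusul, sopokemazus), so the first letter is not what conditions the rule; the final letter is.
"rawos" ends in -s. The stems ending in -s (fuwes → fuwesul, luvzis → luvzisul, powus → powusul) add -ul.
The other pattern: stems ending in -b or -z add so- … -us around the stem.
So rawos → rawosul.

rawosul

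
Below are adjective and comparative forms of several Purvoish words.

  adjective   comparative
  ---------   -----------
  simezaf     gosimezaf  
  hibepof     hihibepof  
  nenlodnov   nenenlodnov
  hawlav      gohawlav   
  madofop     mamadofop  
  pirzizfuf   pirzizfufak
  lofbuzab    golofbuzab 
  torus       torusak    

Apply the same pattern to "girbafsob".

pirzizfuf and hibepof both end in -f yet inflect differently (pirzizfufak, hihibepof), so the final letter is not what conditions the rule; the last vowel is.
"girbafsob" has last vowel 'o'. The stems whose last vowel is 'o' (hibepof → hihibepof, nenlodnov → nenenlodnov, madofop → mamadofop) repeat the first consonant+vowel as a prefix.
The other patterns: stems whose last vowel is 'u' add -ak; stems whose last vowel is 'a' add the prefix go-.
So girbafsob → gigirbafsob.

gigirbafsob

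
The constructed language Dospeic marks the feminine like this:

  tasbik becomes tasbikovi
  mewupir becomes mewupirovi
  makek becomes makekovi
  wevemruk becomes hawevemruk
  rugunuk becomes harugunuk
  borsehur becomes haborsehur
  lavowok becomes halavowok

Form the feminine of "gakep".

"gakep" has last vowel 'e'. The one such stem in the data (makek → makekovi) adds -ovi, so the same rule applies.
So gakep → gakepovi.

gakepovi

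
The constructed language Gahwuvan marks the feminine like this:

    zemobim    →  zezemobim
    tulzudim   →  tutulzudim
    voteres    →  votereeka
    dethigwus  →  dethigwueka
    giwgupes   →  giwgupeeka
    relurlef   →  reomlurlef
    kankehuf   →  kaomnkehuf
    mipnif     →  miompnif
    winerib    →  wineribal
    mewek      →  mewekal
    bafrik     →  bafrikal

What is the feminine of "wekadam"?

wewekadam

"wekadam" ends in -m. The stems ending in -m (zemobim → zezemobim, tulzudim → tutulzudim) repeat the first consonant+vowel as a prefix.
The other patterns: stems ending in -s drop the final letter and add -eka; stems ending in -f insert -om- after the first vowel; stems ending in -b or -k add -al.
So wekadam → wewekadam.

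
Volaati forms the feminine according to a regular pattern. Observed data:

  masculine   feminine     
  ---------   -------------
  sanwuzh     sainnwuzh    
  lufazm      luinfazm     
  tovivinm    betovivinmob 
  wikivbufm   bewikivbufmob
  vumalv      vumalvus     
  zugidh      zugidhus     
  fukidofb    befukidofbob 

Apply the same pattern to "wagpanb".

bewagpanbob

lufazm and tovivinm both end in -m yet inflect differently (luinfazm, betovivinmob), so the final letter is not what conditions the rule; the second-to-last letter is.
"wagpanb" has second-to-last letter 'n'. The one such stem in the data (tovivinm → betovivinmob) adds be- … -ob around the stem, so the same rule applies.
The other patterns: stems whose second-to-last letter is 'z' insert -in- after the first vowel; stems whose second-to-last letter is 'd' or 'l' add -us.
So wagpanb → bewagpanbob.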